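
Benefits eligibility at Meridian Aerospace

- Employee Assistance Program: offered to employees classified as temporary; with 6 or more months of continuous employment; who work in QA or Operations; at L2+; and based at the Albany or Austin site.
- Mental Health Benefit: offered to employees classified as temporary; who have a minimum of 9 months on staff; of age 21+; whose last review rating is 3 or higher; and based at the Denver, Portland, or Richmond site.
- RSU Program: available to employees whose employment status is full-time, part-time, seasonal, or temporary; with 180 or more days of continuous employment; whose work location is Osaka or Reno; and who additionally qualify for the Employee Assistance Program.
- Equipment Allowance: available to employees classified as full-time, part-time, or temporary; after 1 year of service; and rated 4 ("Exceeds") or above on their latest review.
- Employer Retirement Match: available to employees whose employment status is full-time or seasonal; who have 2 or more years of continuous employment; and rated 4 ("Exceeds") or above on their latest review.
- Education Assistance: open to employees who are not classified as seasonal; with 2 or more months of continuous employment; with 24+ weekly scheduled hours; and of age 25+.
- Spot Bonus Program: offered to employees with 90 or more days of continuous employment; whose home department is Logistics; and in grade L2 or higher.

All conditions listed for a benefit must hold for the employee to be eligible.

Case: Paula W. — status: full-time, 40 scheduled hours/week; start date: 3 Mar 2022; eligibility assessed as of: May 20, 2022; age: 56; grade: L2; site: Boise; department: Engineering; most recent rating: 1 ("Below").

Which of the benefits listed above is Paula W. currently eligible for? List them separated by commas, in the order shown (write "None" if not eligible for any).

Education Assistance

Service from 3 Mar 2022 to May 20, 2022: 78 days.
Employee Assistance Program — status full-time ✗ (requires temporary) → not eligible.
Mental Health Benefit — status full-time ✗ (requires temporary) → not eligible.
RSU Program — status full-time ✓; service 78 days < 180 days ✗ → not eligible.
Equipment Allowance — status full-time ✓; service 78 days < 1 year (≈365 days) ✗ → not eligible.
Employer Retirement Match — status full-time ✓; service 78 days < 2 years (≈730 days) ✗ → not eligible.
Education Assistance — status full-time ✓ (not excluded); service 78 days ≥ 2 months (≈60 days) ✓; 40 hrs/wk ≥ 24 ✓; age 56 ≥ 25 ✓ → eligible.
Spot Bonus Program — service 78 days < 90 days ✗ → not eligible.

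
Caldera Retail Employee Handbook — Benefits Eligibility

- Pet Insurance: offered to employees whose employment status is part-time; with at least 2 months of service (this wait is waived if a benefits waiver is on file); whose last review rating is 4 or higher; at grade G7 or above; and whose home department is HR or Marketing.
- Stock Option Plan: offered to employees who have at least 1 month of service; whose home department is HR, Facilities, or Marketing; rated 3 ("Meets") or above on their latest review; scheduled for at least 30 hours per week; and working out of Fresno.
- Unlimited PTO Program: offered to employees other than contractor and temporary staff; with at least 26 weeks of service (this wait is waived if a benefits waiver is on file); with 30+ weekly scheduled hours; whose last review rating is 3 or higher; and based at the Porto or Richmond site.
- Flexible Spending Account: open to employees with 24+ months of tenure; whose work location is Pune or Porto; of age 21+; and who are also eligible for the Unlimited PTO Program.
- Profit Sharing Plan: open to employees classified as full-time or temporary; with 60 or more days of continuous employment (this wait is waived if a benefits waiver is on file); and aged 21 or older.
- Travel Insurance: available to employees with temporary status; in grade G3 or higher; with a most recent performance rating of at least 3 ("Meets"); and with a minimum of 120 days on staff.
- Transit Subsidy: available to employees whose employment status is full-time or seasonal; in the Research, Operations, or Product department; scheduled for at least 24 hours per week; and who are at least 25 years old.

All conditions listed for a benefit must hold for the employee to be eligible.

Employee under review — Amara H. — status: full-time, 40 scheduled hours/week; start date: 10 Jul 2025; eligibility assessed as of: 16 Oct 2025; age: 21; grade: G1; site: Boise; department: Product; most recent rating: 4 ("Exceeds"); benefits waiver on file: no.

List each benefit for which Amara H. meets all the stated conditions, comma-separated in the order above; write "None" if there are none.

Profit Sharing Plan

Service from 10 Jul 2025 to 16 Oct 2025: 98 days.
Pet Insurance — status full-time ✗ (requires part-time) → not eligible.
Stock Option Plan — service 98 days ≥ 1 month (≈30 days) ✓; dept Product ✗ → not eligible.
Unlimited PTO Program — status full-time ✓ (not excluded); no waiver, service 98 days < 26 weeks (≈182 days) ✗ → not eligible.
Flexible Spending Account — service 98 days < 24 months (≈720 days) ✗ → not eligible.
Profit Sharing Plan — status full-time ✓; no waiver, service 98 days ≥ 60 days ✓; age 21 ≥ 21 ✓ → eligible.
Travel Insurance — status full-time ✗ (requires temporary) → not eligible.
Transit Subsidy — status full-time ✓; dept Product ✓; 40 hrs/wk ≥ 24 ✓; age 21 < 25 ✗ → not eligible.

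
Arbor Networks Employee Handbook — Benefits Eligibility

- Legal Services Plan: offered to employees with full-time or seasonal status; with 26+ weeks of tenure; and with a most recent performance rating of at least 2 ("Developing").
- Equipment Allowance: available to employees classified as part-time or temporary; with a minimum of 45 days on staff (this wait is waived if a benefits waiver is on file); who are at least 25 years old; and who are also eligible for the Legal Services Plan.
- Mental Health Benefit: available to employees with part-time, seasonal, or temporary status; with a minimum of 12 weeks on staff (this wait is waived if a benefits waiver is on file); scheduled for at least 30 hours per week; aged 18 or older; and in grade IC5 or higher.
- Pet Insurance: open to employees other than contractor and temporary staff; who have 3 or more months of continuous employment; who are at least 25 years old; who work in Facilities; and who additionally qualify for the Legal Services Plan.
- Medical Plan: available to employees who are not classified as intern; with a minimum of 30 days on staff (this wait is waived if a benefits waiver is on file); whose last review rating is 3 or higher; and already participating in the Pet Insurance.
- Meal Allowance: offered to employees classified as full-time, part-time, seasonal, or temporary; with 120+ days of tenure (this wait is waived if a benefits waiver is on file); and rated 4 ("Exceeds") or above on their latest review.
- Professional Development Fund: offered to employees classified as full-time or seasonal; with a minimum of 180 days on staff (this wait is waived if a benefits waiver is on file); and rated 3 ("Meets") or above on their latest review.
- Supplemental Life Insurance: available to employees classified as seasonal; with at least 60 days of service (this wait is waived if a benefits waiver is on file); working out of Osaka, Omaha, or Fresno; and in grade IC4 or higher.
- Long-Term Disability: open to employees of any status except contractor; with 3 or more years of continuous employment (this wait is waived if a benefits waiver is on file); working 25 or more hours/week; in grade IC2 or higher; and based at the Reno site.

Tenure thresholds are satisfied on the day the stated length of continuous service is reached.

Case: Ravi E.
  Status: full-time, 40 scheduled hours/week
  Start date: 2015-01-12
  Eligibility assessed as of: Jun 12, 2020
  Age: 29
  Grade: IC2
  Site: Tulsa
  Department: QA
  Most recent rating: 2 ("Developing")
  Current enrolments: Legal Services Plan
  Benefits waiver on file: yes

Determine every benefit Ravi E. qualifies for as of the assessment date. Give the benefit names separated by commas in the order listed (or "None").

Legal Services Plan

Service from 2015-01-12 to Jun 12, 2020: 1978 days.
Legal Services Plan — status full-time ✓; service 1978 days ≥ 26 weeks (≈182 days) ✓; rating 2 ≥ 2 ✓ → eligible.
Equipment Allowance — status full-time ✗ (requires part-time or temporary) → not eligible.
Mental Health Benefit — status full-time ✗ (requires part-time, seasonal, or temporary) → not eligible.
Pet Insurance — status full-time ✓ (not excluded); service 1978 days ≥ 3 months (≈90 days) ✓; age 29 ≥ 25 ✓; dept QA ✗ → not eligible.
Medical Plan — status full-time ✓ (not excluded); benefits waiver on file ✓; rating 2 < 3 ✗ → not eligible.
Meal Allowance — status full-time ✓; benefits waiver on file ✓; rating 2 < 4 ✗ → not eligible.
Professional Development Fund — status full-time ✓; benefits waiver on file ✓; rating 2 < 3 ✗ → not eligible.
Supplemental Life Insurance — status full-time ✗ (requires seasonal) → not eligible.
Long-Term Disability — status full-time ✓ (not excluded); benefits waiver on file ✓; 40 hrs/wk ≥ 25 ✓; grade IC2 ≥ IC2 ✓; site Tulsa ✗ (not Reno) → not eligible.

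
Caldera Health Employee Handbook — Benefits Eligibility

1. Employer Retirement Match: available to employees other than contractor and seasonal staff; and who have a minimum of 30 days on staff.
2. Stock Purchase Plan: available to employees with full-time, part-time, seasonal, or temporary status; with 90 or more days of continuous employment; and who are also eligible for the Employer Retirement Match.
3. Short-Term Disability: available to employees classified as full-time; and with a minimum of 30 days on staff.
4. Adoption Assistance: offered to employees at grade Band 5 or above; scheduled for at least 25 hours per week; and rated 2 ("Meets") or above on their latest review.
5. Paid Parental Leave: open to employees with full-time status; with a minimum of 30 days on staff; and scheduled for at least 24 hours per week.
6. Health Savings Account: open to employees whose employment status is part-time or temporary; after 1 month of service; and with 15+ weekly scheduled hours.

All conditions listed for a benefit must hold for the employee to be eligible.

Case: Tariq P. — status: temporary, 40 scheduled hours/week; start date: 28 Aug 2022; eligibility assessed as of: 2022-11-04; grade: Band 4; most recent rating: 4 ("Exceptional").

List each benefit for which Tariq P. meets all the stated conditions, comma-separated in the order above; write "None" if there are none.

Service from 28 Aug 2022 to 2022-11-04: 68 days.
Employer Retirement Match — status temporary ✓ (not excluded); service 68 days ≥ 30 days ✓ → eligible.
Stock Purchase Plan — status temporary ✓; service 68 days < 90 days ✗ → not eligible.
Short-Term Disability — status temporary ✗ (requires full-time) → not eligible.
Adoption Assistance — grade Band 4 < Band 5 ✗ → not eligible.
Paid Parental Leave — status temporary ✗ (requires full-time) → not eligible.
Health Savings Account — status temporary ✓; service 68 days ≥ 1 month (≈30 days) ✓; 40 hrs/wk ≥ 15 ✓ → eligible.

Employer Retirement Match, Health Savings Account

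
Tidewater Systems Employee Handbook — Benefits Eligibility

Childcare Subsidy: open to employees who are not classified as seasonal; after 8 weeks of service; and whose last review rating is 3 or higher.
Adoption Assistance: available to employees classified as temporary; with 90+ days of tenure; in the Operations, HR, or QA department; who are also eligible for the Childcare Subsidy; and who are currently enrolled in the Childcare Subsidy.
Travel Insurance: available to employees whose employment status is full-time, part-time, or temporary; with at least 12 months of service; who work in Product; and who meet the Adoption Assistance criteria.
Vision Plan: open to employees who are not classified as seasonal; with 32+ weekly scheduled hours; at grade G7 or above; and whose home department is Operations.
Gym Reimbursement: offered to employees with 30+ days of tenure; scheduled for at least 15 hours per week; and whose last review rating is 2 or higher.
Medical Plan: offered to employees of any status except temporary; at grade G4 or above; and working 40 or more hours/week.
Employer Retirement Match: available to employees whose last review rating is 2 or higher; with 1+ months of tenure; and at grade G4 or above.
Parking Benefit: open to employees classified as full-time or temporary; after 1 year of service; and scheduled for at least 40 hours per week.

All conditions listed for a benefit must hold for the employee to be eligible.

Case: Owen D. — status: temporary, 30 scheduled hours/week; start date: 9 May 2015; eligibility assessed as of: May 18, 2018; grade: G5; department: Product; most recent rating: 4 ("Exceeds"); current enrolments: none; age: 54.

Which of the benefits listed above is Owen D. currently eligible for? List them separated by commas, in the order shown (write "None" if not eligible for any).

Service from 9 May 2015 to May 18, 2018: 1105 days.
Childcare Subsidy — status temporary ✓ (not excluded); service 1105 days ≥ 8 weeks (≈56 days) ✓; rating 4 ≥ 3 ✓ → eligible.
Adoption Assistance — status temporary ✓; service 1105 days ≥ 90 days ✓; dept Product ✗ → not eligible.
Travel Insurance — status temporary ✓; service 1105 days ≥ 12 months (≈360 days) ✓; dept Product ✓; not eligible for Adoption Assistance ✗ → not eligible.
Vision Plan — status temporary ✓ (not excluded); 30 hrs/wk < 32 ✗ → not eligible.
Gym Reimbursement — service 1105 days ≥ 30 days ✓; 30 hrs/wk ≥ 15 ✓; rating 4 ≥ 2 ✓ → eligible.
Medical Plan — status temporary ✗ (excluded) → not eligible.
Employer Retirement Match — rating 4 ≥ 2 ✓; service 1105 days ≥ 1 month (≈30 days) ✓; grade G5 ≥ G4 ✓ → eligible.
Parking Benefit — status temporary ✓; service 1105 days ≥ 1 year (≈365 days) ✓; 30 hrs/wk < 40 ✗ → not eligible.

Childcare Subsidy, Gym Reimbursement, Employer Retirement Match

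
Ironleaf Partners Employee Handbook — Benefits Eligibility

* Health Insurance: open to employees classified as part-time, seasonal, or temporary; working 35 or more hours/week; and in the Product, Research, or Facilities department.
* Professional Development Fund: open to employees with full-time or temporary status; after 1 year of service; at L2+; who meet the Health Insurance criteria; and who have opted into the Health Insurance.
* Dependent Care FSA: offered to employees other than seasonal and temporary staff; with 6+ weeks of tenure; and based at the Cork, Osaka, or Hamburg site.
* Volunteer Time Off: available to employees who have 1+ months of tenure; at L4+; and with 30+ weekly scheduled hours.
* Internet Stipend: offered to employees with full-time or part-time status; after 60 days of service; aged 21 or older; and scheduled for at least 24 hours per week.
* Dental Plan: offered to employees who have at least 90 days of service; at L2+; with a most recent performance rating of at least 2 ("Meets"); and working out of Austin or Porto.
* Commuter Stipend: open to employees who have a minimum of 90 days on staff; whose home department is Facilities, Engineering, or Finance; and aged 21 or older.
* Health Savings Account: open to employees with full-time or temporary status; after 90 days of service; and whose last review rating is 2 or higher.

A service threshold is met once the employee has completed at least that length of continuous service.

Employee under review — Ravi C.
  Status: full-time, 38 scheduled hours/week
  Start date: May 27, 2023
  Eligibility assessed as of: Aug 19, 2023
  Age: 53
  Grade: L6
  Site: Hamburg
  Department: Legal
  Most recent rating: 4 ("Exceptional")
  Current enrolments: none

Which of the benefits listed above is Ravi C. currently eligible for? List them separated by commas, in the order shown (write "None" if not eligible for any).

Service from May 27, 2023 to Aug 19, 2023: 84 days.
Health Insurance — status full-time ✗ (requires part-time, seasonal, or temporary) → not eligible.
Professional Development Fund — status full-time ✓; service 84 days < 1 year (≈365 days) ✗ → not eligible.
Dependent Care FSA — status full-time ✓ (not excluded); service 84 days ≥ 6 weeks (≈42 days) ✓; site Hamburg ✓ → eligible.
Volunteer Time Off — service 84 days ≥ 1 month (≈30 days) ✓; grade L6 ≥ L4 ✓; 38 hrs/wk ≥ 30 ✓ → eligible.
Internet Stipend — status full-time ✓; service 84 days ≥ 60 days ✓; age 53 ≥ 21 ✓; 38 hrs/wk ≥ 24 ✓ → eligible.
Dental Plan — service 84 days < 90 days ✗ → not eligible.
Commuter Stipend — service 84 days < 90 days ✗ → not eligible.
Health Savings Account — status full-time ✓; service 84 days < 90 days ✗ → not eligible.

Dependent Care FSA, Volunteer Time Off, Internet Stipend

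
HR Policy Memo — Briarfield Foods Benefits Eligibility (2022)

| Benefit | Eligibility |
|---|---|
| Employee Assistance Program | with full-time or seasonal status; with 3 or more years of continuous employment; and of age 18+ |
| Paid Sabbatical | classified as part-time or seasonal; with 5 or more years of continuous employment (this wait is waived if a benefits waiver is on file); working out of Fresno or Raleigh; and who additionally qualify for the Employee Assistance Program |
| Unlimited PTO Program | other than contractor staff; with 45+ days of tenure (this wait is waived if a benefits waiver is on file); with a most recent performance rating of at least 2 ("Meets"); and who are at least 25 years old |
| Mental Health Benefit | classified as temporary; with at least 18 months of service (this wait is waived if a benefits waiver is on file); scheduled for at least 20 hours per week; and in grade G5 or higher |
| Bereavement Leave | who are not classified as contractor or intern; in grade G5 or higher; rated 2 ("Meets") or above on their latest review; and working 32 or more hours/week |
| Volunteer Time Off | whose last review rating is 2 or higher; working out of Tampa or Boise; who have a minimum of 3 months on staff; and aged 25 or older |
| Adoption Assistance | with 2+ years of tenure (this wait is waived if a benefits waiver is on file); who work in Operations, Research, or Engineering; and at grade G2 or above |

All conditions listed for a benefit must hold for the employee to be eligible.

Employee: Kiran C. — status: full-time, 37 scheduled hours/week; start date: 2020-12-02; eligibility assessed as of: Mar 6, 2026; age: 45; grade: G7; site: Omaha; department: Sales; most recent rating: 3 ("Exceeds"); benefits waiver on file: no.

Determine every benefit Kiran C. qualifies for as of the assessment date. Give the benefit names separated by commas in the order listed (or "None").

Service from 2020-12-02 to Mar 6, 2026: 1920 days.
Employee Assistance Program — status full-time ✓; service 1920 days ≥ 3 years (≈1095 days) ✓; age 45 ≥ 18 ✓ → eligible.
Paid Sabbatical — status full-time ✗ (requires part-time or seasonal) → not eligible.
Unlimited PTO Program — status full-time ✓ (not excluded); no waiver, service 1920 days ≥ 45 days ✓; rating 3 ≥ 2 ✓; age 45 ≥ 25 ✓ → eligible.
Mental Health Benefit — status full-time ✗ (requires temporary) → not eligible.
Bereavement Leave — status full-time ✓ (not excluded); grade G7 ≥ G5 ✓; rating 3 ≥ 2 ✓; 37 hrs/wk ≥ 32 ✓ → eligible.
Volunteer Time Off — rating 3 ≥ 2 ✓; site Omaha ✗ (not Tampa or Boise) → not eligible.
Adoption Assistance — no waiver, service 1920 days ≥ 2 years (≈730 days) ✓; dept Sales ✗ → not eligible.

Employee Assistance Program, Unlimited PTO Program, Bereavement Leave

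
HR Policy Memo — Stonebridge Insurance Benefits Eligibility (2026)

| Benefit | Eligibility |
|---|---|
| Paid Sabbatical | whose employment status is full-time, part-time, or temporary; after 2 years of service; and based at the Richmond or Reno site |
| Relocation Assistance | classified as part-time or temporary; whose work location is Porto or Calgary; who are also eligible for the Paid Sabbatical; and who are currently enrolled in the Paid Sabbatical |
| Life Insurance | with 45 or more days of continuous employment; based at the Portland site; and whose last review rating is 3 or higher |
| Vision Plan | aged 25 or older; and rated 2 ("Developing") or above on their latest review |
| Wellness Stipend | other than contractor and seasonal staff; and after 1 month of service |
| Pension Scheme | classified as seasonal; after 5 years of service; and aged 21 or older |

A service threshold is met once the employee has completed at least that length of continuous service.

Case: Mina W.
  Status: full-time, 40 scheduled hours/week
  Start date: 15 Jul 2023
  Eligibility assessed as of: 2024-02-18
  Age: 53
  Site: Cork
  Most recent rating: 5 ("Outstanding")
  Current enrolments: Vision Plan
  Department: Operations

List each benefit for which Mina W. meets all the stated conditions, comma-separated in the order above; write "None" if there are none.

Vision Plan, Wellness Stipend

Service from 15 Jul 2023 to 2024-02-18: 218 days.
Paid Sabbatical — status full-time ✓; service 218 days < 2 years (≈730 days) ✗ → not eligible.
Relocation Assistance — status full-time ✗ (requires part-time or temporary) → not eligible.
Life Insurance — service 218 days ≥ 45 days ✓; site Cork ✗ (not Portland) → not eligible.
Vision Plan — age 53 ≥ 25 ✓; rating 5 ≥ 2 ✓ → eligible.
Wellness Stipend — status full-time ✓ (not excluded); service 218 days ≥ 1 month (≈30 days) ✓ → eligible.
Pension Scheme — status full-time ✗ (requires seasonal) → not eligible.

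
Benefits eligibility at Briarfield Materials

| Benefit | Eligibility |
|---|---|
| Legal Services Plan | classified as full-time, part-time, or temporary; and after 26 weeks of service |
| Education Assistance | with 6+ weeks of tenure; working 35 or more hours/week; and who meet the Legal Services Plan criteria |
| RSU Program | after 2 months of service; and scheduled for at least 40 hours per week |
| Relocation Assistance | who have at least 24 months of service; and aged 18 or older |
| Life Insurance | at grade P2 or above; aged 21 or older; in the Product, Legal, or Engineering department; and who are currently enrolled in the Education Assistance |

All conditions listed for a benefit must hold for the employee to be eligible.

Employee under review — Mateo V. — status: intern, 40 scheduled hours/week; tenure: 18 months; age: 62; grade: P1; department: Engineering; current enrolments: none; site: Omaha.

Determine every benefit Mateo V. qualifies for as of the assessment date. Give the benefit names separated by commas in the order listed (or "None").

RSU Program

Legal Services Plan — status intern ✗ (requires full-time, part-time, or temporary) → not eligible.
Education Assistance — service 18 months ≥ 6 weeks (≈42 days) ✓; 40 hrs/wk ≥ 35 ✓; not eligible for Legal Services Plan ✗ → not eligible.
RSU Program — service 18 months ≥ 2 months ✓; 40 hrs/wk ≥ 40 ✓ → eligible.
Relocation Assistance — service 18 months < 24 months ✗ → not eligible.
Life Insurance — grade P1 < P2 ✗ → not eligible.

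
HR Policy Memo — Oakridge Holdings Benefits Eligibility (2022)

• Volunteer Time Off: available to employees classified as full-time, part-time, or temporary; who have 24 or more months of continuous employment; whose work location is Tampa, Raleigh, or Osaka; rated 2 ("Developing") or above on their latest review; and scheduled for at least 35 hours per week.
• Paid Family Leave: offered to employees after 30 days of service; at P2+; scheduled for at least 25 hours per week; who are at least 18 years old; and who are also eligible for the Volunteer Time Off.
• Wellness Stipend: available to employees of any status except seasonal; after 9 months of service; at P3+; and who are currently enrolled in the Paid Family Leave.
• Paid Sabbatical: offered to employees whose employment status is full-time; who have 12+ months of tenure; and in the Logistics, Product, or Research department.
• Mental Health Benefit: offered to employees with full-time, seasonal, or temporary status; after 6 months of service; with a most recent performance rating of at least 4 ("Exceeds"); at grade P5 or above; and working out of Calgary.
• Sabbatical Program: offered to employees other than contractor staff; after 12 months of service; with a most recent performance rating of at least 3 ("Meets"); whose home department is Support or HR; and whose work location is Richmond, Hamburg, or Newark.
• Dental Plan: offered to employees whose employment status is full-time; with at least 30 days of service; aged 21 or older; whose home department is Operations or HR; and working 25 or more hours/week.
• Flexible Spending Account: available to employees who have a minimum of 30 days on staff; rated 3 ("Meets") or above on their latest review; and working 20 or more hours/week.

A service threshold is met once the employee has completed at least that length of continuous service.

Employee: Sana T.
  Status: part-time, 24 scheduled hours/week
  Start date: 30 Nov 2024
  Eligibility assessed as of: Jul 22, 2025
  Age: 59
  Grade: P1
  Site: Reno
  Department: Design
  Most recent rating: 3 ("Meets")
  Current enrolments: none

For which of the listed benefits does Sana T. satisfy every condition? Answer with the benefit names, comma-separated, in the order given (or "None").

Flexible Spending Account

Service from 30 Nov 2024 to Jul 22, 2025: 234 days.
Volunteer Time Off — status part-time ✓; service 234 days < 24 months (≈720 days) ✗ → not eligible.
Paid Family Leave — service 234 days ≥ 30 days ✓; grade P1 < P2 ✗ → not eligible.
Wellness Stipend — status part-time ✓ (not excluded); service 234 days < 9 months (≈270 days) ✗ → not eligible.
Paid Sabbatical — status part-time ✗ (requires full-time) → not eligible.
Mental Health Benefit — status part-time ✗ (requires full-time, seasonal, or temporary) → not eligible.
Sabbatical Program — status part-time ✓ (not excluded); service 234 days < 12 months (≈360 days) ✗ → not eligible.
Dental Plan — status part-time ✗ (requires full-time) → not eligible.
Flexible Spending Account — service 234 days ≥ 30 days ✓; rating 3 ≥ 3 ✓; 24 hrs/wk ≥ 20 ✓ → eligible.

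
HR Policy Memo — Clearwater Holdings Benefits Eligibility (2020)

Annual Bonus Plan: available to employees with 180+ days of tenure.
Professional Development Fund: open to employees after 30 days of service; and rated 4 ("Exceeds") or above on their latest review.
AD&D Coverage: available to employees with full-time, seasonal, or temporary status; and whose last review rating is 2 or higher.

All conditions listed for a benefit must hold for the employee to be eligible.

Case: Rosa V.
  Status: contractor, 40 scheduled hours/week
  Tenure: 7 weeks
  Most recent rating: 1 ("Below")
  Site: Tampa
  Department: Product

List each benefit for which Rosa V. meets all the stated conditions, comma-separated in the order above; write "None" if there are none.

None

Annual Bonus Plan — service 7 weeks < 180 days ✗ → not eligible.
Professional Development Fund — service 7 weeks ≥ 30 days ✓; rating 1 < 4 ✗ → not eligible.
AD&D Coverage — status contractor ✗ (requires full-time, seasonal, or temporary) → not eligible.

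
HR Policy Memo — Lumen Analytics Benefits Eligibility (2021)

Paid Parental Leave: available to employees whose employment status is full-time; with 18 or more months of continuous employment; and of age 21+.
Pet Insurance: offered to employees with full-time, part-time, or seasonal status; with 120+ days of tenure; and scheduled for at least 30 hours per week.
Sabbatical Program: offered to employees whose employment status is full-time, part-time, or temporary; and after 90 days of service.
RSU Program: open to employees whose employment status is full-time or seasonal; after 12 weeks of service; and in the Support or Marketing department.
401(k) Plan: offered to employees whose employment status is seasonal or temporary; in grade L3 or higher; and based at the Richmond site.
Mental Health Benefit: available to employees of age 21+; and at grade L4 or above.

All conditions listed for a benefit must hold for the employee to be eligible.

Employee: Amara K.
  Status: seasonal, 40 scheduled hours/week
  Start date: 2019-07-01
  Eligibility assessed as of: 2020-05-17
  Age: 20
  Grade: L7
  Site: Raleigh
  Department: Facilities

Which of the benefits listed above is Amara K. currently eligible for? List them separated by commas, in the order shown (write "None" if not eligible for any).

Pet Insurance

Service from 2019-07-01 to 2020-05-17: 321 days.
Paid Parental Leave — status seasonal ✗ (requires full-time) → not eligible.
Pet Insurance — status seasonal ✓; service 321 days ≥ 120 days ✓; 40 hrs/wk ≥ 30 ✓ → eligible.
Sabbatical Program — status seasonal ✗ (requires full-time, part-time, or temporary) → not eligible.
RSU Program — status seasonal ✓; service 321 days ≥ 12 weeks (≈84 days) ✓; dept Facilities ✗ → not eligible.
401(k) Plan — status seasonal ✓; grade L7 ≥ L3 ✓; site Raleigh ✗ (not Richmond) → not eligible.
Mental Health Benefit — age 20 < 21 ✗ → not eligible.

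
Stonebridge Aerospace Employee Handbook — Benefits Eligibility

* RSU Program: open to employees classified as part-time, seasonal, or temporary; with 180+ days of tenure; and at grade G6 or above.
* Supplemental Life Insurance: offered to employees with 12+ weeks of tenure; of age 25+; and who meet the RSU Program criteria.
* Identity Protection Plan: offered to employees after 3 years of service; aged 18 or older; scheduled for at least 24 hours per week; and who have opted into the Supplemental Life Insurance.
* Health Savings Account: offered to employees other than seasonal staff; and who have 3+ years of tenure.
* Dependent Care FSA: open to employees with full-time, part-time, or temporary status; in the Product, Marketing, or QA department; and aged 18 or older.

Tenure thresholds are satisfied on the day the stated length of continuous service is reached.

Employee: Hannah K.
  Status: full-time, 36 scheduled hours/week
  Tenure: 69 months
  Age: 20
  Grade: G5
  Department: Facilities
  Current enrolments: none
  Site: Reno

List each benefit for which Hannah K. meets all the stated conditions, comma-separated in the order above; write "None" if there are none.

Health Savings Account

RSU Program — status full-time ✗ (requires part-time, seasonal, or temporary) → not eligible.
Supplemental Life Insurance — service 69 months ≥ 12 weeks (≈84 days) ✓; age 20 < 25 ✗ → not eligible.
Identity Protection Plan — service 69 months ≥ 3 years (≈1095 days) ✓; age 20 ≥ 18 ✓; 36 hrs/wk ≥ 24 ✓; not enrolled in Supplemental Life Insurance ✗ → not eligible.
Health Savings Account — status full-time ✓ (not excluded); service 69 months ≥ 3 years (≈1095 days) ✓ → eligible.
Dependent Care FSA — status full-time ✓; dept Facilities ✗ → not eligible.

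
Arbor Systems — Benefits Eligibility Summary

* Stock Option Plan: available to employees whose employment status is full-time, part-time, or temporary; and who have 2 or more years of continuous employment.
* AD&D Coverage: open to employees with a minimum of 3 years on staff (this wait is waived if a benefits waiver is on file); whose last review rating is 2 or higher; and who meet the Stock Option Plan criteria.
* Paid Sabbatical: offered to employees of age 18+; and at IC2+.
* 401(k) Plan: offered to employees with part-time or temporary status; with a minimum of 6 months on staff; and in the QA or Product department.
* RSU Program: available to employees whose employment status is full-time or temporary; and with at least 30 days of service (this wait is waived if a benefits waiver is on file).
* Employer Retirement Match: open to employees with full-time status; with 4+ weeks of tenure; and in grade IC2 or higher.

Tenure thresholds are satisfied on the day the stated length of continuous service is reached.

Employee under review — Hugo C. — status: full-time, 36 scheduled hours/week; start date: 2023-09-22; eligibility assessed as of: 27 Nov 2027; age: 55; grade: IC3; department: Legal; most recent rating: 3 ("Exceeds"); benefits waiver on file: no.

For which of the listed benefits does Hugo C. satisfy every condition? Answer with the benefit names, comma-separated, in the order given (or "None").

Service from 2023-09-22 to 27 Nov 2027: 1527 days.
Stock Option Plan — status full-time ✓; service 1527 days ≥ 2 years (≈730 days) ✓ → eligible.
AD&D Coverage — no waiver, service 1527 days ≥ 3 years (≈1095 days) ✓; rating 3 ≥ 2 ✓; eligible for Stock Option Plan ✓ → eligible.
Paid Sabbatical — age 55 ≥ 18 ✓; grade IC3 ≥ IC2 ✓ → eligible.
401(k) Plan — status full-time ✗ (requires part-time or temporary) → not eligible.
RSU Program — status full-time ✓; no waiver, service 1527 days ≥ 30 days ✓ → eligible.
Employer Retirement Match — status full-time ✓; service 1527 days ≥ 4 weeks (≈28 days) ✓; grade IC3 ≥ IC2 ✓ → eligible.

Stock Option Plan, AD&D Coverage, Paid Sabbatical, RSU Program, Employer Retirement Match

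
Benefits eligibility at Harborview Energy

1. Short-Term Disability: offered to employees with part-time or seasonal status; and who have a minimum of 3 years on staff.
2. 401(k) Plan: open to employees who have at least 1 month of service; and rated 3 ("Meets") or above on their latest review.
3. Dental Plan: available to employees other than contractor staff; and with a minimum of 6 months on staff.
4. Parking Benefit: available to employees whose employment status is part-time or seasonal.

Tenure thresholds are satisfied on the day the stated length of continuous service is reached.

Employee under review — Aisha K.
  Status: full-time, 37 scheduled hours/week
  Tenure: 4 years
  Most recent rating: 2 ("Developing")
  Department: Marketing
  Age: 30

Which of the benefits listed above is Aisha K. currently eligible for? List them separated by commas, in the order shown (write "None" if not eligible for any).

Short-Term Disability — status full-time ✗ (requires part-time or seasonal) → not eligible.
401(k) Plan — service 4 years ≥ 1 month (≈30 days) ✓; rating 2 < 3 ✗ → not eligible.
Dental Plan — status full-time ✓ (not excluded); service 4 years ≥ 6 months (≈180 days) ✓ → eligible.
Parking Benefit — status full-time ✗ (requires part-time or seasonal) → not eligible.

Dental Plan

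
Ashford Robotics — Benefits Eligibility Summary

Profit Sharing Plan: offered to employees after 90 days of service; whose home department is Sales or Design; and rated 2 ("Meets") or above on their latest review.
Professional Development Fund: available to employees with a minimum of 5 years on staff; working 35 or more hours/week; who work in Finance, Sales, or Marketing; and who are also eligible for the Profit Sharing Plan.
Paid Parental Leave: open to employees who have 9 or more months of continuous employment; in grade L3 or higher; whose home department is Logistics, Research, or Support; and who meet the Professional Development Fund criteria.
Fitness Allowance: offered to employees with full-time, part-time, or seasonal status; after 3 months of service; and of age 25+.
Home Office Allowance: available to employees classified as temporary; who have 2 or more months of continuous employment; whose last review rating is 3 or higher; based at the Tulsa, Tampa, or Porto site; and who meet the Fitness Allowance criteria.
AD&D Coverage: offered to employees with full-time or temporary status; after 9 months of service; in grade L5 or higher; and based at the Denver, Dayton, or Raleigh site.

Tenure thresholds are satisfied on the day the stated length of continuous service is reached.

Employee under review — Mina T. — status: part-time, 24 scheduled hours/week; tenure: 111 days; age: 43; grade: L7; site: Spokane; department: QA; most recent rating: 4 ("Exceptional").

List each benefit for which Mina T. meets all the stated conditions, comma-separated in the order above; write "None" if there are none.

Fitness Allowance

Profit Sharing Plan — service 111 days ≥ 90 days ✓; dept QA ✗ → not eligible.
Professional Development Fund — service 111 days < 5 years (≈1825 days) ✗ → not eligible.
Paid Parental Leave — service 111 days < 9 months (≈270 days) ✗ → not eligible.
Fitness Allowance — status part-time ✓; service 111 days ≥ 3 months (≈90 days) ✓; age 43 ≥ 25 ✓ → eligible.
Home Office Allowance — status part-time ✗ (requires temporary) → not eligible.
AD&D Coverage — status part-time ✗ (requires full-time or temporary) → not eligible.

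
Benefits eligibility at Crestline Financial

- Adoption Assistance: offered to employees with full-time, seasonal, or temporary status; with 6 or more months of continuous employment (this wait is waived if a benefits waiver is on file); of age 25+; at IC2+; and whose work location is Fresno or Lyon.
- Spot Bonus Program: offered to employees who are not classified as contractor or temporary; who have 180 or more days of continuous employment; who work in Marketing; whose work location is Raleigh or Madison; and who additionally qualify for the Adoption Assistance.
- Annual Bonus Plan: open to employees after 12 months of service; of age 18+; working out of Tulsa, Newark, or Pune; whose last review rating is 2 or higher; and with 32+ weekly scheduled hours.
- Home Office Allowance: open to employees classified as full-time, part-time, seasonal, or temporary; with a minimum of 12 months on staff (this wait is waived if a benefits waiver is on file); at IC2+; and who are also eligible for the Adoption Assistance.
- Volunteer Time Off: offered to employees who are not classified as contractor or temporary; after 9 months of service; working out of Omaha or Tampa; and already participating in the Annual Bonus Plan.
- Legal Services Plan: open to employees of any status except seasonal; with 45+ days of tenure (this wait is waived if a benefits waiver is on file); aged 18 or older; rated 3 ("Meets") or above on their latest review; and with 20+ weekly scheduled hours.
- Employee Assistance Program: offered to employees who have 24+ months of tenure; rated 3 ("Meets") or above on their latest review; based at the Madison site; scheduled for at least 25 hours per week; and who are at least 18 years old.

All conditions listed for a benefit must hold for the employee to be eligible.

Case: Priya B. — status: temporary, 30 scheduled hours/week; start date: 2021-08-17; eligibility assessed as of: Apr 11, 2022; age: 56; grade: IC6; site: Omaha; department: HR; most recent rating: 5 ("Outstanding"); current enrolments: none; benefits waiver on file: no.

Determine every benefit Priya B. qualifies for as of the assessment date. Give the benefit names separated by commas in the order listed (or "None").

Service from 2021-08-17 to Apr 11, 2022: 237 days.
Adoption Assistance — status temporary ✓; no waiver, service 237 days ≥ 6 months (≈180 days) ✓; age 56 ≥ 25 ✓; grade IC6 ≥ IC2 ✓; site Omaha ✗ (not Fresno or Lyon) → not eligible.
Spot Bonus Program — status temporary ✗ (excluded) → not eligible.
Annual Bonus Plan — service 237 days < 12 months (≈360 days) ✗ → not eligible.
Home Office Allowance — status temporary ✓; no waiver, service 237 days < 12 months (≈360 days) ✗ → not eligible.
Volunteer Time Off — status temporary ✗ (excluded) → not eligible.
Legal Services Plan — status temporary ✓ (not excluded); no waiver, service 237 days ≥ 45 days ✓; age 56 ≥ 18 ✓; rating 5 ≥ 3 ✓; 30 hrs/wk ≥ 20 ✓ → eligible.
Employee Assistance Program — service 237 days < 24 months (≈720 days) ✗ → not eligible.

Legal Services Plan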